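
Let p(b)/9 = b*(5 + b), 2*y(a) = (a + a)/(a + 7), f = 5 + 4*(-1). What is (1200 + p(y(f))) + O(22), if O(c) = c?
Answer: 78577/64 ≈ 1227.8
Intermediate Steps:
f = 1 (f = 5 - 4 = 1)
y(a) = a/(7 + a) (y(a) = ((a + a)/(a + 7))/2 = ((2*a)/(7 + a))/2 = (2*a/(7 + a))/2 = a/(7 + a))
p(b) = 9*b*(5 + b) (p(b) = 9*(b*(5 + b)) = 9*b*(5 + b))
(1200 + p(y(f))) + O(22) = (1200 + 9*(1/(7 + 1))*(5 + 1/(7 + 1))) + 22 = (1200 + 9*(1/8)*(5 + 1/8)) + 22 = (1200 + 9*(1*(⅛))*(5 + 1*(⅛))) + 22 = (1200 + 9*(⅛)*(5 + ⅛)) + 22 = (1200 + 9*(⅛)*(41/8)) + 22 = (1200 + 369/64) + 22 = 77169/64 + 22 = 78577/64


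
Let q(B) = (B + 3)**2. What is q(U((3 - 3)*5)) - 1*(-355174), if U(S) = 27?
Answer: 356074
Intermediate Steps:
q(B) = (3 + B)**2
q(U((3 - 3)*5)) - 1*(-355174) = (3 + 27)**2 - 1*(-355174) = 30**2 + 355174 = 900 + 355174 = 356074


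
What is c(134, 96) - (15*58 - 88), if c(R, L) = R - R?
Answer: -782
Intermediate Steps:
c(R, L) = 0
c(134, 96) - (15*58 - 88) = 0 - (15*58 - 88) = 0 - (870 - 88) = 0 - 1*782 = 0 - 782 = -782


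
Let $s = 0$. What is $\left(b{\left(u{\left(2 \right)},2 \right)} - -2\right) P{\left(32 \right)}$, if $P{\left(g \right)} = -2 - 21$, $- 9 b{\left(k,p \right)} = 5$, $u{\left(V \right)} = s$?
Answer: $- \frac{299}{9} \approx -33.222$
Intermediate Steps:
$u{\left(V \right)} = 0$
$b{\left(k,p \right)} = - \frac{5}{9}$ ($b{\left(k,p \right)} = \left(- \frac{1}{9}\right) 5 = - \frac{5}{9}$)
$P{\left(g \right)} = -23$
$\left(b{\left(u{\left(2 \right)},2 \right)} - -2\right) P{\left(32 \right)} = \left(- \frac{5}{9} - -2\right) \left(-23\right) = \left(- \frac{5}{9} + 2\right) \left(-23\right) = \frac{13}{9} \left(-23\right) = - \frac{299}{9}$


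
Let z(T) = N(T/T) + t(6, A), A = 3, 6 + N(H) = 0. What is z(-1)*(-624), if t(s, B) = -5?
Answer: 6864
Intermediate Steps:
N(H) = -6 (N(H) = -6 + 0 = -6)
z(T) = -11 (z(T) = -6 - 5 = -11)
z(-1)*(-624) = -11*(-624) = 6864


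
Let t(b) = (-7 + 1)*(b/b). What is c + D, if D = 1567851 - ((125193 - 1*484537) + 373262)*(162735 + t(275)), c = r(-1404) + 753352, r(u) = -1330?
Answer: -2262542349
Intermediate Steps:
t(b) = -6 (t(b) = -6*1 = -6)
c = 752022 (c = -1330 + 753352 = 752022)
D = -2263294371 (D = 1567851 - ((125193 - 1*484537) + 373262)*(162735 - 6) = 1567851 - ((125193 - 484537) + 373262)*162729 = 1567851 - (-359344 + 373262)*162729 = 1567851 - 13918*162729 = 1567851 - 1*2264862222 = 1567851 - 2264862222 = -2263294371)
c + D = 752022 - 2263294371 = -2262542349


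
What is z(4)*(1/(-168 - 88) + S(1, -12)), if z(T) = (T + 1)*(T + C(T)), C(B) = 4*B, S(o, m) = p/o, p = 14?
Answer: 89575/64 ≈ 1399.6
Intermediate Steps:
S(o, m) = 14/o
z(T) = 5*T*(1 + T) (z(T) = (T + 1)*(T + 4*T) = (1 + T)*(5*T) = 5*T*(1 + T))
z(4)*(1/(-168 - 88) + S(1, -12)) = (5*4*(1 + 4))*(1/(-168 - 88) + 14/1) = (5*4*5)*(1/(-256) + 14*1) = 100*(-1/256 + 14) = 100*(3583/256) = 89575/64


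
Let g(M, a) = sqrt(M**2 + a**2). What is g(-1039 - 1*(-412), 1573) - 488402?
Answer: -488402 + 187*sqrt(82) ≈ -4.8671e+5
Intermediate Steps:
g(-1039 - 1*(-412), 1573) - 488402 = sqrt((-1039 - 1*(-412))**2 + 1573**2) - 488402 = sqrt((-1039 + 412)**2 + 2474329) - 488402 = sqrt((-627)**2 + 2474329) - 488402 = sqrt(393129 + 2474329) - 488402 = sqrt(2867458) - 488402 = 187*sqrt(82) - 488402 = -488402 + 187*sqrt(82)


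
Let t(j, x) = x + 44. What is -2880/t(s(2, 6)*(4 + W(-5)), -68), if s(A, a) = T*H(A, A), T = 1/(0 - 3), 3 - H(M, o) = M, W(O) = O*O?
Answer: 120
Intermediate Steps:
W(O) = O**2
H(M, o) = 3 - M
T = -1/3 (T = 1/(-3) = -1/3 ≈ -0.33333)
s(A, a) = -1 + A/3 (s(A, a) = -(3 - A)/3 = -1 + A/3)
t(j, x) = 44 + x
-2880/t(s(2, 6)*(4 + W(-5)), -68) = -2880/(44 - 68) = -2880/(-24) = -2880*(-1/24) = 120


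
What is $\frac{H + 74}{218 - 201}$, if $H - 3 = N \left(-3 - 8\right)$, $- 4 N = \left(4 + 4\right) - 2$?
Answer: $\frac{11}{2} \approx 5.5$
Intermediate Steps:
$N = - \frac{3}{2}$ ($N = - \frac{\left(4 + 4\right) - 2}{4} = - \frac{8 - 2}{4} = \left(- \frac{1}{4}\right) 6 = - \frac{3}{2} \approx -1.5$)
$H = \frac{39}{2}$ ($H = 3 - \frac{3 \left(-3 - 8\right)}{2} = 3 - - \frac{33}{2} = 3 + \frac{33}{2} = \frac{39}{2} \approx 19.5$)
$\frac{H + 74}{218 - 201} = \frac{\frac{39}{2} + 74}{218 - 201} = \frac{187}{2 \cdot 17} = \frac{187}{2} \cdot \frac{1}{17} = \frac{11}{2}$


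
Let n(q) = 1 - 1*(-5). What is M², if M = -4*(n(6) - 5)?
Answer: 16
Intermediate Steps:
n(q) = 6 (n(q) = 1 + 5 = 6)
M = -4 (M = -4*(6 - 5) = -4*1 = -4)
M² = (-4)² = 16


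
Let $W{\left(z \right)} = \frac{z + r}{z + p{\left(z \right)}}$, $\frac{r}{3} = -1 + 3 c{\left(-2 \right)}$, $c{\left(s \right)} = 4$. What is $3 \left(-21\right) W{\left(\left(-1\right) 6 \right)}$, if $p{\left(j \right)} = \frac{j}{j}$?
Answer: $\frac{1701}{5} \approx 340.2$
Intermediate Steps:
$p{\left(j \right)} = 1$
$r = 33$ ($r = 3 \left(-1 + 3 \cdot 4\right) = 3 \left(-1 + 12\right) = 3 \cdot 11 = 33$)
$W{\left(z \right)} = \frac{33 + z}{1 + z}$ ($W{\left(z \right)} = \frac{z + 33}{z + 1} = \frac{33 + z}{1 + z}$)
$3 \left(-21\right) W{\left(\left(-1\right) 6 \right)} = 3 \left(-21\right) \frac{33 - 6}{1 - 6} = - 63 \frac{33 - 6}{1 - 6} = - 63 \frac{1}{-5} \cdot 27 = - 63 \left(\left(- \frac{1}{5}\right) 27\right) = \left(-63\right) \left(- \frac{27}{5}\right) = \frac{1701}{5}$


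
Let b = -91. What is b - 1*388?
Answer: -479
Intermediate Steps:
b - 1*388 = -91 - 1*388 = -91 - 388 = -479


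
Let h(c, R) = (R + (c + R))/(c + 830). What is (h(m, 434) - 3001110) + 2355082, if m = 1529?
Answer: -1523977655/2359 ≈ -6.4603e+5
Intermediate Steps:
h(c, R) = (c + 2*R)/(830 + c) (h(c, R) = (R + (R + c))/(830 + c) = (c + 2*R)/(830 + c))
(h(m, 434) - 3001110) + 2355082 = ((1529 + 2*434)/(830 + 1529) - 3001110) + 2355082 = ((1529 + 868)/2359 - 3001110) + 2355082 = ((1/2359)*2397 - 3001110) + 2355082 = (2397/2359 - 3001110) + 2355082 = -7079616093/2359 + 2355082 = -1523977655/2359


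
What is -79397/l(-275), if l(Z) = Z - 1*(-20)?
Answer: 79397/255 ≈ 311.36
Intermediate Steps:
l(Z) = 20 + Z (l(Z) = Z + 20 = 20 + Z)
-79397/l(-275) = -79397/(20 - 275) = -79397/(-255) = -79397*(-1/255) = 79397/255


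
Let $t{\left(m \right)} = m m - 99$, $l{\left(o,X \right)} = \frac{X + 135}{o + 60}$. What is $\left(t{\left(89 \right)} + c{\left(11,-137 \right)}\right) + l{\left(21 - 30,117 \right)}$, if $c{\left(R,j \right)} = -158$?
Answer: $\frac{130372}{17} \approx 7668.9$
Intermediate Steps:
$l{\left(o,X \right)} = \frac{135 + X}{60 + o}$
$t{\left(m \right)} = -99 + m^{2}$ ($t{\left(m \right)} = m^{2} - 99 = -99 + m^{2}$)
$\left(t{\left(89 \right)} + c{\left(11,-137 \right)}\right) + l{\left(21 - 30,117 \right)} = \left(\left(-99 + 89^{2}\right) - 158\right) + \frac{135 + 117}{60 + \left(21 - 30\right)} = \left(\left(-99 + 7921\right) - 158\right) + \frac{1}{60 - 9} \cdot 252 = \left(7822 - 158\right) + \frac{1}{51} \cdot 252 = 7664 + \frac{1}{51} \cdot 252 = 7664 + \frac{84}{17} = \frac{130372}{17}$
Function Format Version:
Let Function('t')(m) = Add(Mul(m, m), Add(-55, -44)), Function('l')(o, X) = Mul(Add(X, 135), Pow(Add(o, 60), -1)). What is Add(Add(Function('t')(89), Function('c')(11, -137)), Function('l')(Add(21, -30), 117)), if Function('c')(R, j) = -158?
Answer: Rational(130372, 17) ≈ 7668.9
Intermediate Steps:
Function('l')(o, X) = Mul(Pow(Add(60, o), -1), Add(135, X)) (Function('l')(o, X) = Mul(Add(135, X), Pow(Add(60, o), -1)) = Mul(Pow(Add(60, o), -1), Add(135, X)))
Function('t')(m) = Add(-99, Pow(m, 2)) (Function('t')(m) = Add(Pow(m, 2), -99) = Add(-99, Pow(m, 2)))
Add(Add(Function('t')(89), Function('c')(11, -137)), Function('l')(Add(21, -30), 117)) = Add(Add(Add(-99, Pow(89, 2)), -158), Mul(Pow(Add(60, Add(21, -30)), -1), Add(135, 117))) = Add(Add(Add(-99, 7921), -158), Mul(Pow(Add(60, -9), -1), 252)) = Add(Add(7822, -158), Mul(Pow(51, -1), 252)) = Add(7664, Mul(Rational(1, 51), 252)) = Add(7664, Rational(84, 17)) = Rational(130372, 17)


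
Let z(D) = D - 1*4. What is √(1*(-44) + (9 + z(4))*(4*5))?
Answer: 2*√34 ≈ 11.662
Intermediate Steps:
z(D) = -4 + D (z(D) = D - 4 = -4 + D)
√(1*(-44) + (9 + z(4))*(4*5)) = √(1*(-44) + (9 + (-4 + 4))*(4*5)) = √(-44 + (9 + 0)*20) = √(-44 + 9*20) = √(-44 + 180) = √136 = 2*√34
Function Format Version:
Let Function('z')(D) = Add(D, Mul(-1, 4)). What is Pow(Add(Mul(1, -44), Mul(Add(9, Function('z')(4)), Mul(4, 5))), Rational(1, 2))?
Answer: Mul(2, Pow(34, Rational(1, 2))) ≈ 11.662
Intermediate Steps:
Function('z')(D) = Add(-4, D) (Function('z')(D) = Add(D, -4) = Add(-4, D))
Pow(Add(Mul(1, -44), Mul(Add(9, Function('z')(4)), Mul(4, 5))), Rational(1, 2)) = Pow(Add(Mul(1, -44), Mul(Add(9, Add(-4, 4)), Mul(4, 5))), Rational(1, 2)) = Pow(Add(-44, Mul(Add(9, 0), 20)), Rational(1, 2)) = Pow(Add(-44, Mul(9, 20)), Rational(1, 2)) = Pow(Add(-44, 180), Rational(1, 2)) = Pow(136, Rational(1, 2)) = Mul(2, Pow(34, Rational(1, 2)))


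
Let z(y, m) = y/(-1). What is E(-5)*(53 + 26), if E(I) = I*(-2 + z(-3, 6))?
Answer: -395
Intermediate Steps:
z(y, m) = -y (z(y, m) = y*(-1) = -y)
E(I) = I (E(I) = I*(-2 - 1*(-3)) = I*(-2 + 3) = I*1 = I)
E(-5)*(53 + 26) = -5*(53 + 26) = -5*79 = -395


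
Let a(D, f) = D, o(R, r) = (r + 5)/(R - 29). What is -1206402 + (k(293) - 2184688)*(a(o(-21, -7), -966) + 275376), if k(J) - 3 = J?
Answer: -15038260629242/25 ≈ -6.0153e+11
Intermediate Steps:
o(R, r) = (5 + r)/(-29 + R)
k(J) = 3 + J
-1206402 + (k(293) - 2184688)*(a(o(-21, -7), -966) + 275376) = -1206402 + ((3 + 293) - 2184688)*((5 - 7)/(-29 - 21) + 275376) = -1206402 + (296 - 2184688)*(-2/(-50) + 275376) = -1206402 - 2184392*(-1/50*(-2) + 275376) = -1206402 - 2184392*(1/25 + 275376) = -1206402 - 2184392*6884401/25 = -1206402 - 15038230469192/25 = -15038260629242/25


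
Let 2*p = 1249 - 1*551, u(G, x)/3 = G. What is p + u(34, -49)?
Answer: 451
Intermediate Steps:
u(G, x) = 3*G
p = 349 (p = (1249 - 1*551)/2 = (1249 - 551)/2 = (1/2)*698 = 349)
p + u(34, -49) = 349 + 3*34 = 349 + 102 = 451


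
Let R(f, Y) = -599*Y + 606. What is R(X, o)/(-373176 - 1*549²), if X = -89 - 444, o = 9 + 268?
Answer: 165317/674577 ≈ 0.24507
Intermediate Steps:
o = 277
X = -533
R(f, Y) = 606 - 599*Y
R(X, o)/(-373176 - 1*549²) = (606 - 599*277)/(-373176 - 1*549²) = (606 - 165923)/(-373176 - 1*301401) = -165317/(-373176 - 301401) = -165317/(-674577) = -165317*(-1/674577) = 165317/674577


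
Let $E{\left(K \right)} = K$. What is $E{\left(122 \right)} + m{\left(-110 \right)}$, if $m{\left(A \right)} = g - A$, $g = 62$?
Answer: $294$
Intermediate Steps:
$m{\left(A \right)} = 62 - A$
$E{\left(122 \right)} + m{\left(-110 \right)} = 122 + \left(62 - -110\right) = 122 + \left(62 + 110\right) = 122 + 172 = 294$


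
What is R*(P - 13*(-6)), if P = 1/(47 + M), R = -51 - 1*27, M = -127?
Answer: -243321/40 ≈ -6083.0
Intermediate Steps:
R = -78 (R = -51 - 27 = -78)
P = -1/80 (P = 1/(47 - 127) = 1/(-80) = -1/80 ≈ -0.012500)
R*(P - 13*(-6)) = -78*(-1/80 - 13*(-6)) = -78*(-1/80 + 78) = -78*6239/80 = -243321/40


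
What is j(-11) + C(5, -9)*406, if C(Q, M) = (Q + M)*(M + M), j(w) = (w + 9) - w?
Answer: 29241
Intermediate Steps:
j(w) = 9 (j(w) = (9 + w) - w = 9)
C(Q, M) = 2*M*(M + Q) (C(Q, M) = (M + Q)*(2*M) = 2*M*(M + Q))
j(-11) + C(5, -9)*406 = 9 + (2*(-9)*(-9 + 5))*406 = 9 + (2*(-9)*(-4))*406 = 9 + 72*406 = 9 + 29232 = 29241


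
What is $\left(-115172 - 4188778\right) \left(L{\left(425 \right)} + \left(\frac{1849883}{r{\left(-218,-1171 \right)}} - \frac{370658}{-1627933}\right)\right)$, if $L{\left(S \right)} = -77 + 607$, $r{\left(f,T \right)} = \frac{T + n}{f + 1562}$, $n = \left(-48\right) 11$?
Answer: $\frac{17413652957730495097800}{2765858167} \approx 6.2959 \cdot 10^{12}$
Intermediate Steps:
$n = -528$
$r{\left(f,T \right)} = \frac{-528 + T}{1562 + f}$ ($r{\left(f,T \right)} = \frac{T - 528}{f + 1562} = \frac{-528 + T}{1562 + f}$)
$L{\left(S \right)} = 530$
$\left(-115172 - 4188778\right) \left(L{\left(425 \right)} + \left(\frac{1849883}{r{\left(-218,-1171 \right)}} - \frac{370658}{-1627933}\right)\right) = \left(-115172 - 4188778\right) \left(530 + \left(\frac{1849883}{\frac{1}{1562 - 218} \left(-528 - 1171\right)} - \frac{370658}{-1627933}\right)\right) = - 4303950 \left(530 + \left(\frac{1849883}{\frac{1}{1344} \left(-1699\right)} - - \frac{370658}{1627933}\right)\right) = - 4303950 \left(530 + \left(\frac{1849883}{\frac{1}{1344} \left(-1699\right)} + \frac{370658}{1627933}\right)\right) = - 4303950 \left(530 + \left(\frac{1849883}{- \frac{1699}{1344}} + \frac{370658}{1627933}\right)\right) = - 4303950 \left(530 + \left(1849883 \left(- \frac{1344}{1699}\right) + \frac{370658}{1627933}\right)\right) = - 4303950 \left(530 + \left(- \frac{2486242752}{1699} + \frac{370658}{1627933}\right)\right) = - 4303950 \left(530 - \frac{4047435992243674}{2765858167}\right) = \left(-4303950\right) \left(- \frac{4045970087415164}{2765858167}\right) = \frac{17413652957730495097800}{2765858167}$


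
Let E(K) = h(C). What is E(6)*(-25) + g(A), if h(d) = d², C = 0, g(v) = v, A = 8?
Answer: 8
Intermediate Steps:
E(K) = 0 (E(K) = 0² = 0)
E(6)*(-25) + g(A) = 0*(-25) + 8 = 0 + 8 = 8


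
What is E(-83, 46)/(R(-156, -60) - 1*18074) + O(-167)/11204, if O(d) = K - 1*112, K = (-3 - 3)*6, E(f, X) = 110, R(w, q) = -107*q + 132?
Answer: -367212/16136561 ≈ -0.022757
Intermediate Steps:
R(w, q) = 132 - 107*q
K = -36 (K = -6*6 = -36)
O(d) = -148 (O(d) = -36 - 1*112 = -36 - 112 = -148)
E(-83, 46)/(R(-156, -60) - 1*18074) + O(-167)/11204 = 110/((132 - 107*(-60)) - 1*18074) - 148/11204 = 110/((132 + 6420) - 18074) - 148*1/11204 = 110/(6552 - 18074) - 37/2801 = 110/(-11522) - 37/2801 = 110*(-1/11522) - 37/2801 = -55/5761 - 37/2801 = -367212/16136561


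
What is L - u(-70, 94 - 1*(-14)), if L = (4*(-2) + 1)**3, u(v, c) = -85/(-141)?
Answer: -48448/141 ≈ -343.60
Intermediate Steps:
u(v, c) = 85/141 (u(v, c) = -85*(-1/141) = 85/141)
L = -343 (L = (-8 + 1)**3 = (-7)**3 = -343)
L - u(-70, 94 - 1*(-14)) = -343 - 1*85/141 = -343 - 85/141 = -48448/141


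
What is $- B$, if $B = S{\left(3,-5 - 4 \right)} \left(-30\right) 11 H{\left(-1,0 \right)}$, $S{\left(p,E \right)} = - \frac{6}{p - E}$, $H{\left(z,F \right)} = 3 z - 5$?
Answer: $1320$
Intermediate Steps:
$H{\left(z,F \right)} = -5 + 3 z$
$B = -1320$ ($B = \frac{6}{\left(-5 - 4\right) - 3} \left(-30\right) 11 \left(-5 + 3 \left(-1\right)\right) = \frac{6}{-9 - 3} \left(-30\right) 11 \left(-5 - 3\right) = \frac{6}{-12} \left(-30\right) 11 \left(-8\right) = 6 \left(- \frac{1}{12}\right) \left(-30\right) \left(-88\right) = \left(- \frac{1}{2}\right) \left(-30\right) \left(-88\right) = 15 \left(-88\right) = -1320$)
$- B = \left(-1\right) \left(-1320\right) = 1320$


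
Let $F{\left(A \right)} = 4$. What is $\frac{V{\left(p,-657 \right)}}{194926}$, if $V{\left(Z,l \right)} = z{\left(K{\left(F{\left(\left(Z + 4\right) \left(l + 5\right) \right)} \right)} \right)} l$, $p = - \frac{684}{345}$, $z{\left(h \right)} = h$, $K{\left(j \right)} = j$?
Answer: $- \frac{1314}{97463} \approx -0.013482$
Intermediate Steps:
$p = - \frac{228}{115}$ ($p = \left(-684\right) \frac{1}{345} = - \frac{228}{115} \approx -1.9826$)
$V{\left(Z,l \right)} = 4 l$
$\frac{V{\left(p,-657 \right)}}{194926} = \frac{4 \left(-657\right)}{194926} = \left(-2628\right) \frac{1}{194926} = - \frac{1314}{97463}$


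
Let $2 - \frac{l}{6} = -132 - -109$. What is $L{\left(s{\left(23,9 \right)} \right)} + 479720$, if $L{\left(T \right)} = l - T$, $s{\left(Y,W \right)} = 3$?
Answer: $479867$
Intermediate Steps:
$l = 150$ ($l = 12 - 6 \left(-132 - -109\right) = 12 - 6 \left(-132 + 109\right) = 12 - -138 = 12 + 138 = 150$)
$L{\left(T \right)} = 150 - T$
$L{\left(s{\left(23,9 \right)} \right)} + 479720 = \left(150 - 3\right) + 479720 = 147 + 479720 = 479867$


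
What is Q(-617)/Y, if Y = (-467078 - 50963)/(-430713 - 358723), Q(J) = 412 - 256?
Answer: 123152016/518041 ≈ 237.73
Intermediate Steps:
Q(J) = 156
Y = 518041/789436 (Y = -518041/(-789436) = -518041*(-1/789436) = 518041/789436 ≈ 0.65622)
Q(-617)/Y = 156/(518041/789436) = 156*(789436/518041) = 123152016/518041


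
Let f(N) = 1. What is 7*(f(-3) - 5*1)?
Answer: -28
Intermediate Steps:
7*(f(-3) - 5*1) = 7*(1 - 5*1) = 7*(1 - 5) = 7*(-4) = -28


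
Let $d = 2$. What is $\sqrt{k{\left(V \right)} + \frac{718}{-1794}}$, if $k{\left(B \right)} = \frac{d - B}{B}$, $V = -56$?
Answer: $\frac{i \sqrt{226452135}}{12558} \approx 1.1983 i$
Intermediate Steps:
$k{\left(B \right)} = \frac{2 - B}{B}$
$\sqrt{k{\left(V \right)} + \frac{718}{-1794}} = \sqrt{\frac{2 - -56}{-56} + \frac{718}{-1794}} = \sqrt{- \frac{2 + 56}{56} + 718 \left(- \frac{1}{1794}\right)} = \sqrt{\left(- \frac{1}{56}\right) 58 - \frac{359}{897}} = \sqrt{- \frac{29}{28} - \frac{359}{897}} = \sqrt{- \frac{36065}{25116}} = \frac{i \sqrt{226452135}}{12558}$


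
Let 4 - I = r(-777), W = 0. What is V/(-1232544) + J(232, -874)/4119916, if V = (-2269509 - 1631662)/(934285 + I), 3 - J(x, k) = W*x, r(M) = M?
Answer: 4882506696337/1187061084831374016 ≈ 4.1131e-6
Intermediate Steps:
I = 781 (I = 4 - 1*(-777) = 4 + 777 = 781)
J(x, k) = 3 (J(x, k) = 3 - 0*x = 3 - 1*0 = 3 + 0 = 3)
V = -3901171/935066 (V = (-2269509 - 1631662)/(934285 + 781) = -3901171/935066 ≈ -4.1721)
V/(-1232544) + J(232, -874)/4119916 = -3901171/935066/(-1232544) + 3/4119916 = -3901171/935066*(-1/1232544) + 3*(1/4119916) = 3901171/1152509987904 + 3/4119916 = 4882506696337/1187061084831374016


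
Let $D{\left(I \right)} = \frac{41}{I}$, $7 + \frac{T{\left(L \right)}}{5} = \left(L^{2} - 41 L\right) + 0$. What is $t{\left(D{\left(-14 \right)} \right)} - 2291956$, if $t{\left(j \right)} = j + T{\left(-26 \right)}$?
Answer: $- \frac{31965975}{14} \approx -2.2833 \cdot 10^{6}$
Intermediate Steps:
$T{\left(L \right)} = -35 - 205 L + 5 L^{2}$ ($T{\left(L \right)} = -35 + 5 \left(\left(L^{2} - 41 L\right) + 0\right) = -35 + 5 \left(L^{2} - 41 L\right) = -35 + \left(- 205 L + 5 L^{2}\right) = -35 - 205 L + 5 L^{2}$)
$t{\left(j \right)} = 8675 + j$ ($t{\left(j \right)} = j - \left(-5295 - 3380\right) = j + \left(-35 + 5330 + 5 \cdot 676\right) = j + \left(-35 + 5330 + 3380\right) = j + 8675 = 8675 + j$)
$t{\left(D{\left(-14 \right)} \right)} - 2291956 = \left(8675 + \frac{41}{-14}\right) - 2291956 = \left(8675 + 41 \left(- \frac{1}{14}\right)\right) - 2291956 = \left(8675 - \frac{41}{14}\right) - 2291956 = \frac{121409}{14} - 2291956 = - \frac{31965975}{14}$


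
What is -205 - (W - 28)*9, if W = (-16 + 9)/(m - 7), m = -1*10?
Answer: 736/17 ≈ 43.294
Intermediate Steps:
m = -10
W = 7/17 (W = (-16 + 9)/(-10 - 7) = -7/(-17) = -7*(-1/17) = 7/17 ≈ 0.41176)
-205 - (W - 28)*9 = -205 - (7/17 - 28)*9 = -205 - (-469)*9/17 = -205 - 1*(-4221/17) = -205 + 4221/17 = 736/17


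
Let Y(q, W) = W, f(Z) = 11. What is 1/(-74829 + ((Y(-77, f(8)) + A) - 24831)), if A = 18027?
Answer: -1/81622 ≈ -1.2252e-5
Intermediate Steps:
1/(-74829 + ((Y(-77, f(8)) + A) - 24831)) = 1/(-74829 + ((11 + 18027) - 24831)) = 1/(-74829 + (18038 - 24831)) = 1/(-74829 - 6793) = 1/(-81622) = -1/81622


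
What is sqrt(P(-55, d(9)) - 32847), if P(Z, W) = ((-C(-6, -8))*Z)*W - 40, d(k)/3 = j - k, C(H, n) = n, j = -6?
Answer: I*sqrt(13087) ≈ 114.4*I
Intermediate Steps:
d(k) = -18 - 3*k (d(k) = 3*(-6 - k) = -18 - 3*k)
P(Z, W) = -40 + 8*W*Z (P(Z, W) = ((-1*(-8))*Z)*W - 40 = (8*Z)*W - 40 = 8*W*Z - 40 = -40 + 8*W*Z)
sqrt(P(-55, d(9)) - 32847) = sqrt((-40 + 8*(-18 - 3*9)*(-55)) - 32847) = sqrt((-40 + 8*(-18 - 27)*(-55)) - 32847) = sqrt((-40 + 8*(-45)*(-55)) - 32847) = sqrt((-40 + 19800) - 32847) = sqrt(19760 - 32847) = sqrt(-13087) = I*sqrt(13087)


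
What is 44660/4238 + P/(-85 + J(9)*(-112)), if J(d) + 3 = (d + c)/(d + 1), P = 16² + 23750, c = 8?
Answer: 87036520/214019 ≈ 406.68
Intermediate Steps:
P = 24006 (P = 256 + 23750 = 24006)
J(d) = -3 + (8 + d)/(1 + d) (J(d) = -3 + (d + 8)/(d + 1) = -3 + (8 + d)/(1 + d))
44660/4238 + P/(-85 + J(9)*(-112)) = 44660/4238 + 24006/(-85 + ((5 - 2*9)/(1 + 9))*(-112)) = 44660*(1/4238) + 24006/(-85 + ((5 - 18)/10)*(-112)) = 22330/2119 + 24006/(-85 + ((⅒)*(-13))*(-112)) = 22330/2119 + 24006/(-85 - 13/10*(-112)) = 22330/2119 + 24006/(-85 + 728/5) = 22330/2119 + 24006/(303/5) = 22330/2119 + 24006*(5/303) = 22330/2119 + 40010/101 = 87036520/214019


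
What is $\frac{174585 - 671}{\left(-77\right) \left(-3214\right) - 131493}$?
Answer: $\frac{173914}{115985} \approx 1.4995$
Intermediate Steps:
$\frac{174585 - 671}{\left(-77\right) \left(-3214\right) - 131493} = \frac{173914}{247478 - 131493} = \frac{173914}{115985}$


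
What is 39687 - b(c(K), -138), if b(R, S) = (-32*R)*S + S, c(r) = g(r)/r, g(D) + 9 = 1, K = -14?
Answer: 261111/7 ≈ 37302.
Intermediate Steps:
g(D) = -8 (g(D) = -9 + 1 = -8)
c(r) = -8/r
b(R, S) = S - 32*R*S (b(R, S) = -32*R*S + S = S - 32*R*S)
39687 - b(c(K), -138) = 39687 - (-138)*(1 - (-256)/(-14)) = 39687 - (-138)*(1 - (-256)*(-1)/14) = 39687 - (-138)*(1 - 32*4/7) = 39687 - (-138)*(1 - 128/7) = 39687 - (-138)*(-121)/7 = 39687 - 1*16698/7 = 39687 - 16698/7 = 261111/7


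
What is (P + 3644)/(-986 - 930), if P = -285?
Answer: -3359/1916 ≈ -1.7531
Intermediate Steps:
(P + 3644)/(-986 - 930) = (-285 + 3644)/(-986 - 930) = 3359/(-1916) = 3359*(-1/1916) = -3359/1916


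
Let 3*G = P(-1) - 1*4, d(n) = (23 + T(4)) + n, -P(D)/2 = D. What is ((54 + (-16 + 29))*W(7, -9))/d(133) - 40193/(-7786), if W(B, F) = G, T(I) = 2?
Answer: 9004079/1845282 ≈ 4.8795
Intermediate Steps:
P(D) = -2*D
d(n) = 25 + n (d(n) = (23 + 2) + n = 25 + n)
G = -⅔ (G = (-2*(-1) - 1*4)/3 = (2 - 4)/3 = (⅓)*(-2) = -⅔ ≈ -0.66667)
W(B, F) = -⅔
((54 + (-16 + 29))*W(7, -9))/d(133) - 40193/(-7786) = ((54 + (-16 + 29))*(-⅔))/(25 + 133) - 40193/(-7786) = ((54 + 13)*(-⅔))/158 - 40193*(-1/7786) = (67*(-⅔))*(1/158) + 40193/7786 = -134/3*1/158 + 40193/7786 = -67/237 + 40193/7786 = 9004079/1845282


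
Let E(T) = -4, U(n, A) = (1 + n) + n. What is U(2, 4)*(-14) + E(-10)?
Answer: -74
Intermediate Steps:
U(n, A) = 1 + 2*n
U(2, 4)*(-14) + E(-10) = (1 + 2*2)*(-14) - 4 = (1 + 4)*(-14) - 4 = 5*(-14) - 4 = -70 - 4 = -74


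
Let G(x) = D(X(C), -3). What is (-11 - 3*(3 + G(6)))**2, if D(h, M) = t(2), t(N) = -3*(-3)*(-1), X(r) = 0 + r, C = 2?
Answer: 49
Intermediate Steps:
X(r) = r
t(N) = -9 (t(N) = 9*(-1) = -9)
D(h, M) = -9
G(x) = -9
(-11 - 3*(3 + G(6)))**2 = (-11 - 3*(3 - 9))**2 = (-11 - 3*(-6))**2 = (-11 + 18)**2 = 7**2 = 49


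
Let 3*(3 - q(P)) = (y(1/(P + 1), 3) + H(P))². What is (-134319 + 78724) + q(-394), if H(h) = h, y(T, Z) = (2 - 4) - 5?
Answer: -327577/3 ≈ -1.0919e+5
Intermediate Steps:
y(T, Z) = -7 (y(T, Z) = -2 - 5 = -7)
q(P) = 3 - (-7 + P)²/3
(-134319 + 78724) + q(-394) = (-134319 + 78724) + (3 - (-7 - 394)²/3) = -55595 + (3 - ⅓*(-401)²) = -55595 + (3 - ⅓*160801) = -55595 + (3 - 160801/3) = -55595 - 160792/3 = -327577/3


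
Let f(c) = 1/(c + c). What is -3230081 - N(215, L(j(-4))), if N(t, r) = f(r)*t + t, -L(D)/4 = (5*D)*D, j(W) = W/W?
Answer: -25842325/8 ≈ -3.2303e+6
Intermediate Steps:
j(W) = 1
f(c) = 1/(2*c)
L(D) = -20*D**2 (L(D) = -4*5*D*D = -20*D**2)
N(t, r) = t + t/(2*r) (N(t, r) = (1/(2*r))*t + t = t/(2*r) + t = t + t/(2*r))
-3230081 - N(215, L(j(-4))) = -3230081 - (215 + (1/2)*215/(-20*1**2)) = -3230081 - (215 + (1/2)*215/(-20*1)) = -3230081 - (215 + (1/2)*215/(-20)) = -3230081 - (215 + (1/2)*215*(-1/20)) = -3230081 - (215 - 43/8) = -3230081 - 1*1677/8 = -3230081 - 1677/8 = -25842325/8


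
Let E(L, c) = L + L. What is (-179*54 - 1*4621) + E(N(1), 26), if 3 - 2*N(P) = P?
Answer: -14285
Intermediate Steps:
N(P) = 3/2 - P/2
E(L, c) = 2*L
(-179*54 - 1*4621) + E(N(1), 26) = (-179*54 - 1*4621) + 2*(3/2 - ½*1) = (-9666 - 4621) + 2*(3/2 - ½) = -14287 + 2*1 = -14287 + 2 = -14285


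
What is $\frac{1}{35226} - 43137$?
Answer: $- \frac{1519543961}{35226} \approx -43137.0$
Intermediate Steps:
$\frac{1}{35226} - 43137 = - \frac{1519543961}{35226}$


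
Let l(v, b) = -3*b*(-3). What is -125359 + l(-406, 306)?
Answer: -122605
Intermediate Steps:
l(v, b) = 9*b
-125359 + l(-406, 306) = -125359 + 9*306 = -125359 + 2754 = -122605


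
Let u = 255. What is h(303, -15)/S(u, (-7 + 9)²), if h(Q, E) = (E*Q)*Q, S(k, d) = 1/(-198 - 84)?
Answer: 388352070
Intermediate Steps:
S(k, d) = -1/282 (S(k, d) = 1/(-282) = -1/282)
h(Q, E) = E*Q²
h(303, -15)/S(u, (-7 + 9)²) = (-15*303²)/(-1/282) = -15*91809*(-282) = -1377135*(-282) = 388352070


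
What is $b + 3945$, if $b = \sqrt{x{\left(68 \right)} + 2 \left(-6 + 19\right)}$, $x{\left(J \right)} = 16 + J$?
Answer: $3945 + \sqrt{110} \approx 3955.5$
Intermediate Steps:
$b = \sqrt{110}$ ($b = \sqrt{\left(16 + 68\right) + 2 \left(-6 + 19\right)} = \sqrt{84 + 2 \cdot 13} = \sqrt{84 + 26} = \sqrt{110} \approx 10.488$)
$b + 3945 = \sqrt{110} + 3945 = 3945 + \sqrt{110}$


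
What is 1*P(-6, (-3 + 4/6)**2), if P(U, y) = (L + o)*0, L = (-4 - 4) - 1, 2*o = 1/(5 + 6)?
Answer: 0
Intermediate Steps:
o = 1/22 (o = 1/(2*(5 + 6)) = (1/2)/11 = (1/2)*(1/11) = 1/22 ≈ 0.045455)
L = -9 (L = -8 - 1 = -9)
P(U, y) = 0 (P(U, y) = (-9 + 1/22)*0 = -197/22*0 = 0)
1*P(-6, (-3 + 4/6)**2) = 1*0 = 0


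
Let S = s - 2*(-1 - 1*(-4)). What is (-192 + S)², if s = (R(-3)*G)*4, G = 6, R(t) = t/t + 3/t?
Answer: 39204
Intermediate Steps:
R(t) = 1 + 3/t
s = 0 (s = (((3 - 3)/(-3))*6)*4 = (-⅓*0*6)*4 = (0*6)*4 = 0*4 = 0)
S = -6 (S = 0 - 2*(-1 - 1*(-4)) = 0 - 2*(-1 + 4) = 0 - 2*3 = 0 - 6 = -6)
(-192 + S)² = (-192 - 6)² = (-198)² = 39204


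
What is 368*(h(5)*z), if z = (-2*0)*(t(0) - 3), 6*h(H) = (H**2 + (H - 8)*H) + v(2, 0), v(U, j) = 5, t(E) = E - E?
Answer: 0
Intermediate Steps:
t(E) = 0
h(H) = 5/6 + H**2/6 + H*(-8 + H)/6 (h(H) = ((H**2 + (H - 8)*H) + 5)/6 = ((H**2 + (-8 + H)*H) + 5)/6 = ((H**2 + H*(-8 + H)) + 5)/6 = (5 + H**2 + H*(-8 + H))/6 = 5/6 + H**2/6 + H*(-8 + H)/6)
z = 0 (z = (-2*0)*(0 - 3) = 0*(-3) = 0)
368*(h(5)*z) = 368*((5/6 - 4/3*5 + (1/3)*5**2)*0) = 368*((5/6 - 20/3 + (1/3)*25)*0) = 368*((5/6 - 20/3 + 25/3)*0) = 368*((5/2)*0) = 368*0 = 0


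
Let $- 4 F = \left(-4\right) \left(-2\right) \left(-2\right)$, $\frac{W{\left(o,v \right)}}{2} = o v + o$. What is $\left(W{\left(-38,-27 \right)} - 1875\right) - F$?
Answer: $97$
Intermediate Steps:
$W{\left(o,v \right)} = 2 o + 2 o v$ ($W{\left(o,v \right)} = 2 \left(o v + o\right) = 2 \left(o + o v\right) = 2 o + 2 o v$)
$F = 4$ ($F = - \frac{\left(-4\right) \left(-2\right) \left(-2\right)}{4} = - \frac{8 \left(-2\right)}{4} = \left(- \frac{1}{4}\right) \left(-16\right) = 4$)
$\left(W{\left(-38,-27 \right)} - 1875\right) - F = \left(2 \left(-38\right) \left(1 - 27\right) - 1875\right) - 4 = \left(2 \left(-38\right) \left(-26\right) - 1875\right) - 4 = \left(1976 - 1875\right) - 4 = 101 - 4 = 97$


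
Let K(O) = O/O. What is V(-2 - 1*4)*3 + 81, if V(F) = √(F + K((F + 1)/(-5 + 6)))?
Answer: 81 + 3*I*√5 ≈ 81.0 + 6.7082*I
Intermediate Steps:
K(O) = 1
V(F) = √(1 + F) (V(F) = √(F + 1) = √(1 + F))
V(-2 - 1*4)*3 + 81 = √(1 + (-2 - 1*4))*3 + 81 = √(1 + (-2 - 4))*3 + 81 = √(1 - 6)*3 + 81 = √(-5)*3 + 81 = (I*√5)*3 + 81 = 3*I*√5 + 81 = 81 + 3*I*√5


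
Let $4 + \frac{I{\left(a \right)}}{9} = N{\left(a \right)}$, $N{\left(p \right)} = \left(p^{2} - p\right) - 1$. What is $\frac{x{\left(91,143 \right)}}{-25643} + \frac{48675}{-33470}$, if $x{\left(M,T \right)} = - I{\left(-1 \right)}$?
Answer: $- \frac{249815343}{171654242} \approx -1.4553$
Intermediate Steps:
$N{\left(p \right)} = -1 + p^{2} - p$
$I{\left(a \right)} = -45 - 9 a + 9 a^{2}$ ($I{\left(a \right)} = -36 + 9 \left(-1 + a^{2} - a\right) = -36 - \left(9 - 9 a^{2} + 9 a\right) = -45 - 9 a + 9 a^{2}$)
$x{\left(M,T \right)} = 27$ ($x{\left(M,T \right)} = - (-45 - -9 + 9 \left(-1\right)^{2}) = - (-45 + 9 + 9 \cdot 1) = - (-45 + 9 + 9) = \left(-1\right) \left(-27\right) = 27$)
$\frac{x{\left(91,143 \right)}}{-25643} + \frac{48675}{-33470} = \frac{27}{-25643} + \frac{48675}{-33470} = 27 \left(- \frac{1}{25643}\right) + 48675 \left(- \frac{1}{33470}\right) = - \frac{27}{25643} - \frac{9735}{6694} = - \frac{249815343}{171654242}$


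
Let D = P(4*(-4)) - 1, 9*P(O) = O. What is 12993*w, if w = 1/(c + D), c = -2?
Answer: -116937/43 ≈ -2719.5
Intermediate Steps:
P(O) = O/9
D = -25/9 (D = (4*(-4))/9 - 1 = (⅑)*(-16) - 1 = -16/9 - 1 = -25/9 ≈ -2.7778)
w = -9/43 (w = 1/(-2 - 25/9) = 1/(-43/9) = -9/43 ≈ -0.20930)
12993*w = 12993*(-9/43) = -116937/43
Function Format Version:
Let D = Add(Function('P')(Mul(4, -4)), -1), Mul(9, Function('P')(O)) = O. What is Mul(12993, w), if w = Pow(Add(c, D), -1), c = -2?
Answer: Rational(-116937, 43) ≈ -2719.5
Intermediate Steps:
Function('P')(O) = Mul(Rational(1, 9), O)
D = Rational(-25, 9) (D = Add(Mul(Rational(1, 9), Mul(4, -4)), -1) = Add(Mul(Rational(1, 9), -16), -1) = Add(Rational(-16, 9), -1) = Rational(-25, 9) ≈ -2.7778)
w = Rational(-9, 43) (w = Pow(Add(-2, Rational(-25, 9)), -1) = Pow(Rational(-43, 9), -1) = Rational(-9, 43) ≈ -0.20930)
Mul(12993, w) = Mul(12993, Rational(-9, 43)) = Rational(-116937, 43)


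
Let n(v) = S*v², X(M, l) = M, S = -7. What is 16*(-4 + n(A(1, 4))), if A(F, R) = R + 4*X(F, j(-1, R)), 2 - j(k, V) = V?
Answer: -7232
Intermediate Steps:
j(k, V) = 2 - V
A(F, R) = R + 4*F
n(v) = -7*v²
16*(-4 + n(A(1, 4))) = 16*(-4 - 7*(4 + 4*1)²) = 16*(-4 - 7*(4 + 4)²) = 16*(-4 - 7*8²) = 16*(-4 - 7*64) = 16*(-4 - 448) = 16*(-452) = -7232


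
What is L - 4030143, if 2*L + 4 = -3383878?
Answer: -5722084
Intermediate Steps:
L = -1691941 (L = -2 + (1/2)*(-3383878) = -2 - 1691939 = -1691941)
L - 4030143 = -1691941 - 4030143 = -5722084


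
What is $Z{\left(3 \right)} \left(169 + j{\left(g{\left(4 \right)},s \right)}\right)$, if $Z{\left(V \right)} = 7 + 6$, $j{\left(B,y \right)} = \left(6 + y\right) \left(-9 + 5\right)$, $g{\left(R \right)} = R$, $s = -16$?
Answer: $2717$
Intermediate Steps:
$j{\left(B,y \right)} = -24 - 4 y$ ($j{\left(B,y \right)} = \left(6 + y\right) \left(-4\right) = -24 - 4 y$)
$Z{\left(V \right)} = 13$
$Z{\left(3 \right)} \left(169 + j{\left(g{\left(4 \right)},s \right)}\right) = 13 \left(169 - -40\right) = 13 \left(169 + \left(-24 + 64\right)\right) = 13 \left(169 + 40\right) = 13 \cdot 209 = 2717$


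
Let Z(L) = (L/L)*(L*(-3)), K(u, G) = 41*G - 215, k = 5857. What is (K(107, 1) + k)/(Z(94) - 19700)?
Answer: -5683/19982 ≈ -0.28441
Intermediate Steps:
K(u, G) = -215 + 41*G
Z(L) = -3*L (Z(L) = 1*(-3*L) = -3*L)
(K(107, 1) + k)/(Z(94) - 19700) = ((-215 + 41*1) + 5857)/(-3*94 - 19700) = ((-215 + 41) + 5857)/(-282 - 19700) = (-174 + 5857)/(-19982) = 5683*(-1/19982) = -5683/19982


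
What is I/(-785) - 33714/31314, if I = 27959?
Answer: -150328936/4096915 ≈ -36.693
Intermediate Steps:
I/(-785) - 33714/31314 = 27959/(-785) - 33714/31314 = 27959*(-1/785) - 33714*1/31314 = -27959/785 - 5619/5219 = -150328936/4096915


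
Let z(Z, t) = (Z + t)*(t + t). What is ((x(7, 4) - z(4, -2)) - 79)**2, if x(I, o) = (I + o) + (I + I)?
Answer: 2116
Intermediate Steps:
z(Z, t) = 2*t*(Z + t) (z(Z, t) = (Z + t)*(2*t) = 2*t*(Z + t))
x(I, o) = o + 3*I (x(I, o) = (I + o) + 2*I = o + 3*I)
((x(7, 4) - z(4, -2)) - 79)**2 = (((4 + 3*7) - 2*(-2)*(4 - 2)) - 79)**2 = (((4 + 21) - 2*(-2)*2) - 79)**2 = ((25 - 1*(-8)) - 79)**2 = ((25 + 8) - 79)**2 = (33 - 79)**2 = (-46)**2 = 2116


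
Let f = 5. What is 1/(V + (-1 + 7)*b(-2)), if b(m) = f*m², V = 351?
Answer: 1/471 ≈ 0.0021231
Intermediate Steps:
b(m) = 5*m²
1/(V + (-1 + 7)*b(-2)) = 1/(351 + (-1 + 7)*(5*(-2)²)) = 1/(351 + 6*(5*4)) = 1/(351 + 6*20) = 1/(351 + 120) = 1/471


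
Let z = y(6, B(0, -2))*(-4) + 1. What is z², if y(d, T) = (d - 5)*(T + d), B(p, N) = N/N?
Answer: 729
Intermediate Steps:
B(p, N) = 1
y(d, T) = (-5 + d)*(T + d)
z = -27 (z = (6² - 5*1 - 5*6 + 1*6)*(-4) + 1 = (36 - 5 - 30 + 6)*(-4) + 1 = 7*(-4) + 1 = -28 + 1 = -27)
z² = (-27)² = 729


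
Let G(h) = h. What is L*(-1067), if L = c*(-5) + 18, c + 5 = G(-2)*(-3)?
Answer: -13871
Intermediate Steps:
c = 1 (c = -5 - 2*(-3) = -5 + 6 = 1)
L = 13 (L = 1*(-5) + 18 = -5 + 18 = 13)
L*(-1067) = 13*(-1067) = -13871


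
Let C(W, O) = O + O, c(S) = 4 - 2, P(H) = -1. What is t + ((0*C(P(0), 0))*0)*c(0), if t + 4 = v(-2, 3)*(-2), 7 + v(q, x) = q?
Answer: 14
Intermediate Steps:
v(q, x) = -7 + q
c(S) = 2
t = 14 (t = -4 + (-7 - 2)*(-2) = -4 - 9*(-2) = -4 + 18 = 14)
C(W, O) = 2*O
t + ((0*C(P(0), 0))*0)*c(0) = 14 + ((0*(2*0))*0)*2 = 14 + ((0*0)*0)*2 = 14 + (0*0)*2 = 14 + 0*2 = 14 + 0 = 14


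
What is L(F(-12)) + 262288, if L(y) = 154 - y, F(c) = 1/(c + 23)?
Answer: 2886861/11 ≈ 2.6244e+5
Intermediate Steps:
F(c) = 1/(23 + c)
L(F(-12)) + 262288 = (154 - 1/(23 - 12)) + 262288 = (154 - 1/11) + 262288 = 1693/11 + 262288 = 2886861/11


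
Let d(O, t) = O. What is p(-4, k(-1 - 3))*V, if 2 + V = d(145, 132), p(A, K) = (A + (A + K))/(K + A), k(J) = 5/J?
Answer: 5291/21 ≈ 251.95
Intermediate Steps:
p(A, K) = (K + 2*A)/(A + K)
V = 143 (V = -2 + 145 = 143)
p(-4, k(-1 - 3))*V = ((5/(-1 - 3) + 2*(-4))/(-4 + 5/(-1 - 3)))*143 = ((5/(-4) - 8)/(-4 + 5/(-4)))*143 = ((5*(-¼) - 8)/(-4 + 5*(-¼)))*143 = ((-5/4 - 8)/(-4 - 5/4))*143 = (-37/4/(-21/4))*143 = -4/21*(-37/4)*143 = (37/21)*143 = 5291/21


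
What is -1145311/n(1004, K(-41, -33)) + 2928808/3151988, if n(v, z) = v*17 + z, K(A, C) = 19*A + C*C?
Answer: -889777425711/13693811866 ≈ -64.977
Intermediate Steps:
K(A, C) = C**2 + 19*A (K(A, C) = 19*A + C**2 = C**2 + 19*A)
n(v, z) = z + 17*v (n(v, z) = 17*v + z = z + 17*v)
-1145311/n(1004, K(-41, -33)) + 2928808/3151988 = -1145311/(((-33)**2 + 19*(-41)) + 17*1004) + 2928808/3151988 = -1145311/((1089 - 779) + 17068) + 2928808*(1/3151988) = -1145311/(310 + 17068) + 732202/787997 = -1145311/17378 + 732202/787997 = -889777425711/13693811866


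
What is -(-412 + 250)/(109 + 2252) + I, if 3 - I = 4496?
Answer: -3535937/787 ≈ -4492.9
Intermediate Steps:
I = -4493 (I = 3 - 1*4496 = 3 - 4496 = -4493)
-(-412 + 250)/(109 + 2252) + I = -(-412 + 250)/(109 + 2252) - 4493 = -(-162)/2361 - 4493 = -1*(-54/787) - 4493 = 54/787 - 4493 = -3535937/787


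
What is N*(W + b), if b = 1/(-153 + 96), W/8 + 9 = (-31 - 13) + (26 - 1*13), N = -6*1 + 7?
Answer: -18241/57 ≈ -320.02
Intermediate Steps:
N = 1 (N = -6 + 7 = 1)
W = -320 (W = -72 + 8*((-31 - 13) + (26 - 1*13)) = -72 + 8*(-44 + (26 - 13)) = -72 + 8*(-44 + 13) = -72 + 8*(-31) = -72 - 248 = -320)
b = -1/57 (b = 1/(-57) = -1/57 ≈ -0.017544)
N*(W + b) = 1*(-320 - 1/57) = 1*(-18241/57) = -18241/57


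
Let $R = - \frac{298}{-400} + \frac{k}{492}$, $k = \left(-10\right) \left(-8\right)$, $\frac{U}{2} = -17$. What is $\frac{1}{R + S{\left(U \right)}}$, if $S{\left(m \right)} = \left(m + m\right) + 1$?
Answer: $- \frac{24600}{1625873} \approx -0.01513$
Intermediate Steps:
$U = -34$ ($U = 2 \left(-17\right) = -34$)
$k = 80$
$R = \frac{22327}{24600}$ ($R = - \frac{298}{-400} + \frac{80}{492} = \left(-298\right) \left(- \frac{1}{400}\right) + 80 \cdot \frac{1}{492} = \frac{149}{200} + \frac{20}{123} = \frac{22327}{24600} \approx 0.9076$)
$S{\left(m \right)} = 1 + 2 m$ ($S{\left(m \right)} = 2 m + 1 = 1 + 2 m$)
$\frac{1}{R + S{\left(U \right)}} = \frac{1}{\frac{22327}{24600} + \left(1 + 2 \left(-34\right)\right)} = \frac{1}{\frac{22327}{24600} + \left(1 - 68\right)} = \frac{1}{\frac{22327}{24600} - 67} = \frac{1}{- \frac{1625873}{24600}} = - \frac{24600}{1625873}$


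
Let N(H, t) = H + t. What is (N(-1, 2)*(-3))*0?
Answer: 0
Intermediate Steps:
(N(-1, 2)*(-3))*0 = ((-1 + 2)*(-3))*0 = (1*(-3))*0 = -3*0 = 0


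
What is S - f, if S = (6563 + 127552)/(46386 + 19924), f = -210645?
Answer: 2793600813/13262 ≈ 2.1065e+5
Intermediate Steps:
S = 26823/13262 (S = 134115/66310 = 134115*(1/66310) = 26823/13262 ≈ 2.0225)
S - f = 26823/13262 - 1*(-210645) = 26823/13262 + 210645 = 2793600813/13262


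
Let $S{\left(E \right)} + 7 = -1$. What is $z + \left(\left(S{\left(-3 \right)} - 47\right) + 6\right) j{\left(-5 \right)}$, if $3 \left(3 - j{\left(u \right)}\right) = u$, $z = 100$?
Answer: $- \frac{386}{3} \approx -128.67$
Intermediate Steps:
$j{\left(u \right)} = 3 - \frac{u}{3}$
$S{\left(E \right)} = -8$ ($S{\left(E \right)} = -7 - 1 = -8$)
$z + \left(\left(S{\left(-3 \right)} - 47\right) + 6\right) j{\left(-5 \right)} = 100 + \left(\left(-8 - 47\right) + 6\right) \left(3 - - \frac{5}{3}\right) = 100 + \left(-55 + 6\right) \left(3 + \frac{5}{3}\right) = 100 - \frac{686}{3} = - \frac{386}{3}$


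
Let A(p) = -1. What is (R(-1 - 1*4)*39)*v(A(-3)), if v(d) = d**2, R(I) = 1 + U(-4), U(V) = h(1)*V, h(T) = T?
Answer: -117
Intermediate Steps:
U(V) = V (U(V) = 1*V = V)
R(I) = -3 (R(I) = 1 - 4 = -3)
(R(-1 - 1*4)*39)*v(A(-3)) = -3*39*(-1)**2 = -117*1 = -117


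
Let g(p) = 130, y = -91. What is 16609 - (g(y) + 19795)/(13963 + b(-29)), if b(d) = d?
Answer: 231409881/13934 ≈ 16608.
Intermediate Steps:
16609 - (g(y) + 19795)/(13963 + b(-29)) = 16609 - (130 + 19795)/(13963 - 29) = 16609 - 19925/13934 = 231409881/13934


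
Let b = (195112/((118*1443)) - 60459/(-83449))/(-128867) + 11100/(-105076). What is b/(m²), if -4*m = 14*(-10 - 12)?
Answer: -362999319198517184/20370802990435574629953 ≈ -1.7820e-5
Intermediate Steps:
m = 77 (m = -7*(-10 - 12)/2 = -7*(-22)/2 = -¼*(-308) = 77)
b = -2540995234389620288/24050534817515436399 (b = (195112/170274 - 60459*(-1/83449))*(-1/128867) + 11100*(-1/105076) = (195112*(1/170274) + 60459/83449)*(-1/128867) - 2775/26269 = (97556/85137 + 60459/83449)*(-1/128867) - 2775/26269 = (13288248527/7104597513)*(-1/128867) - 2775/26269 = -13288248527/915548167707771 - 2775/26269 = -2540995234389620288/24050534817515436399 ≈ -0.10565)
b/(m²) = -2540995234389620288/(24050534817515436399*(77²)) = -2540995234389620288/24050534817515436399/5929 = -2540995234389620288/24050534817515436399*1/5929 = -362999319198517184/20370802990435574629953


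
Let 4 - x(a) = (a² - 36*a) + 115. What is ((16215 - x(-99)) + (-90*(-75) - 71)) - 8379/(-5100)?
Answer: 61831793/1700 ≈ 36372.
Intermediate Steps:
x(a) = -111 - a² + 36*a (x(a) = 4 - ((a² - 36*a) + 115) = 4 - (115 + a² - 36*a) = 4 + (-115 - a² + 36*a) = -111 - a² + 36*a)
((16215 - x(-99)) + (-90*(-75) - 71)) - 8379/(-5100) = ((16215 - (-111 - 1*(-99)² + 36*(-99))) + (-90*(-75) - 71)) - 8379/(-5100) = ((16215 - (-111 - 1*9801 - 3564)) + (6750 - 71)) - 8379*(-1/5100) = ((16215 - (-111 - 9801 - 3564)) + 6679) + 2793/1700 = ((16215 - 1*(-13476)) + 6679) + 2793/1700 = ((16215 + 13476) + 6679) + 2793/1700 = (29691 + 6679) + 2793/1700 = 36370 + 2793/1700 = 61831793/1700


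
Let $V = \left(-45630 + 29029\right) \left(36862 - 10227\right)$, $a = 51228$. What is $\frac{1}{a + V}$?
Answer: $- \frac{1}{442116407} \approx -2.2618 \cdot 10^{-9}$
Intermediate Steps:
$V = -442167635$ ($V = \left(-16601\right) 26635 = -442167635$)
$\frac{1}{a + V} = \frac{1}{51228 - 442167635} = \frac{1}{-442116407} = - \frac{1}{442116407}$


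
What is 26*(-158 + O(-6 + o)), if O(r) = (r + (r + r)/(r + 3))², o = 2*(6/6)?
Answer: -3692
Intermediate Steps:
o = 2 (o = 2*(6*(⅙)) = 2*1 = 2)
O(r) = (r + 2*r/(3 + r))² (O(r) = (r + (2*r)/(3 + r))² = (r + 2*r/(3 + r))²)
26*(-158 + O(-6 + o)) = 26*(-158 + (-6 + 2)²*(5 + (-6 + 2))²/(3 + (-6 + 2))²) = 26*(-158 + (-4)²*(5 - 4)²/(3 - 4)²) = 26*(-158 + 16*1²/(-1)²) = 26*(-158 + 16*1*1) = 26*(-158 + 16) = 26*(-142) = -3692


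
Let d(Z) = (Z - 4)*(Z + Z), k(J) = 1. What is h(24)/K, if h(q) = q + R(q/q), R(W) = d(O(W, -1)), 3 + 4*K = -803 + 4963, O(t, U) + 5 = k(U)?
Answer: 352/4157 ≈ 0.084677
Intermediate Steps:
O(t, U) = -4 (O(t, U) = -5 + 1 = -4)
d(Z) = 2*Z*(-4 + Z) (d(Z) = (-4 + Z)*(2*Z) = 2*Z*(-4 + Z))
K = 4157/4 (K = -¾ + (-803 + 4963)/4 = -¾ + (¼)*4160 = -¾ + 1040 = 4157/4 ≈ 1039.3)
R(W) = 64 (R(W) = 2*(-4)*(-4 - 4) = 2*(-4)*(-8) = 64)
h(q) = 64 + q (h(q) = q + 64 = 64 + q)
h(24)/K = (64 + 24)/(4157/4) = 88*(4/4157) = 352/4157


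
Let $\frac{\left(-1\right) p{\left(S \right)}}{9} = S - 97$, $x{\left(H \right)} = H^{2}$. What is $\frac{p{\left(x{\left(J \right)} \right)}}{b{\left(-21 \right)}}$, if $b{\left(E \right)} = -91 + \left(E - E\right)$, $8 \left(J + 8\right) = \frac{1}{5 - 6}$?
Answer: $- \frac{17847}{5824} \approx -3.0644$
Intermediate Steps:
$J = - \frac{65}{8}$ ($J = -8 + \frac{1}{8 \left(5 - 6\right)} = -8 + \frac{1}{8 \left(-1\right)} = -8 + \frac{1}{8} \left(-1\right) = -8 - \frac{1}{8} = - \frac{65}{8} \approx -8.125$)
$p{\left(S \right)} = 873 - 9 S$ ($p{\left(S \right)} = - 9 \left(S - 97\right) = - 9 \left(-97 + S\right) = 873 - 9 S$)
$b{\left(E \right)} = -91$ ($b{\left(E \right)} = -91 + 0 = -91$)
$\frac{p{\left(x{\left(J \right)} \right)}}{b{\left(-21 \right)}} = \frac{873 - 9 \left(- \frac{65}{8}\right)^{2}}{-91} = \left(873 - \frac{38025}{64}\right) \left(- \frac{1}{91}\right) = \frac{17847}{64} \left(- \frac{1}{91}\right) = - \frac{17847}{5824}$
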